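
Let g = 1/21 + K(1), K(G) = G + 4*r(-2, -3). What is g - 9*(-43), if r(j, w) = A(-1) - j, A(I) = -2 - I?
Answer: 8233/21 ≈ 392.05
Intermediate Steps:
r(j, w) = -1 - j (r(j, w) = (-2 - 1*(-1)) - j = (-2 + 1) - j = -1 - j)
K(G) = 4 + G (K(G) = G + 4*(-1 - 1*(-2)) = G + 4*(-1 + 2) = G + 4*1 = G + 4 = 4 + G)
g = 106/21 (g = 1/21 + (4 + 1) = 1/21 + 5 = 106/21 ≈ 5.0476)
g - 9*(-43) = 106/21 - 9*(-43) = 106/21 + 387 = 8233/21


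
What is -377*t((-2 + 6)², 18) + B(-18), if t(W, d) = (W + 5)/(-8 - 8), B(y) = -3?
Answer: 7869/16 ≈ 491.81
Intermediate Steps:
t(W, d) = -5/16 - W/16 (t(W, d) = (5 + W)/(-16) = (5 + W)*(-1/16) = -5/16 - W/16)
-377*t((-2 + 6)², 18) + B(-18) = -377*(-5/16 - (-2 + 6)²/16) - 3 = -377*(-5/16 - 1/16*4²) - 3 = -377*(-5/16 - 1/16*16) - 3 = -377*(-5/16 - 1) - 3 = -377*(-21/16) - 3 = 7917/16 - 3 = 7869/16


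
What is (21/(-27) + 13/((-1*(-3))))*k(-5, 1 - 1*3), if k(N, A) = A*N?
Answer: 320/9 ≈ 35.556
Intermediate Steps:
(21/(-27) + 13/((-1*(-3))))*k(-5, 1 - 1*3) = (21/(-27) + 13/((-1*(-3))))*((1 - 1*3)*(-5)) = (21*(-1/27) + 13/3)*((1 - 3)*(-5)) = (-7/9 + 13*(1/3))*(-2*(-5)) = (-7/9 + 13/3)*10 = (32/9)*10 = 320/9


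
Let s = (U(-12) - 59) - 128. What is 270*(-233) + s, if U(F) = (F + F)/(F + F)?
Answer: -63096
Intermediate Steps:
U(F) = 1 (U(F) = (2*F)/((2*F)) = (2*F)*(1/(2*F)) = 1)
s = -186 (s = (1 - 59) - 128 = -58 - 128 = -186)
270*(-233) + s = 270*(-233) - 186 = -62910 - 186 = -63096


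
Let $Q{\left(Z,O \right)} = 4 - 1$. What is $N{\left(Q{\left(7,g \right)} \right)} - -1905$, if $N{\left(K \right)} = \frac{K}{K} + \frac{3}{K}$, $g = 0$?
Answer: $1907$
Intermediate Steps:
$Q{\left(Z,O \right)} = 3$ ($Q{\left(Z,O \right)} = 4 - 1 = 3$)
$N{\left(K \right)} = 1 + \frac{3}{K}$
$N{\left(Q{\left(7,g \right)} \right)} - -1905 = \frac{3 + 3}{3} - -1905 = \frac{1}{3} \cdot 6 + 1905 = 2 + 1905 = 1907$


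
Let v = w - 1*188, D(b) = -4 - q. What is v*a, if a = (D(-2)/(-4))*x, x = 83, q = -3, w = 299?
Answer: 9213/4 ≈ 2303.3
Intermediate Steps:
D(b) = -1 (D(b) = -4 - 1*(-3) = -4 + 3 = -1)
v = 111 (v = 299 - 1*188 = 299 - 188 = 111)
a = 83/4 (a = -1/(-4)*83 = -1*(-¼)*83 = (¼)*83 = 83/4 ≈ 20.750)
v*a = 111*(83/4) = 9213/4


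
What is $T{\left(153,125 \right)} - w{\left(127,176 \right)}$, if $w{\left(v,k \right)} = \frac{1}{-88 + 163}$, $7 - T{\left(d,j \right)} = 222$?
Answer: $- \frac{16126}{75} \approx -215.01$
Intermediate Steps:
$T{\left(d,j \right)} = -215$ ($T{\left(d,j \right)} = 7 - 222 = -215$)
$w{\left(v,k \right)} = \frac{1}{75}$
$T{\left(153,125 \right)} - w{\left(127,176 \right)} = -215 - \frac{1}{75} = - \frac{16126}{75}$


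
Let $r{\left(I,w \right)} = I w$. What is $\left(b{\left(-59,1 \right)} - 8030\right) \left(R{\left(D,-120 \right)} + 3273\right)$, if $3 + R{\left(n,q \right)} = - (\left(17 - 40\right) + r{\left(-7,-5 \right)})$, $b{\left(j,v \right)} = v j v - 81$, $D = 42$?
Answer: $-26617860$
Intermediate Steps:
$b{\left(j,v \right)} = -81 + j v^{2}$ ($b{\left(j,v \right)} = j v v - 81 = j v^{2} - 81 = -81 + j v^{2}$)
$R{\left(n,q \right)} = -15$ ($R{\left(n,q \right)} = -3 - \left(\left(17 - 40\right) - -35\right) = -3 - \left(-23 + 35\right) = -3 - 12 = -15$)
$\left(b{\left(-59,1 \right)} - 8030\right) \left(R{\left(D,-120 \right)} + 3273\right) = \left(\left(-81 - 59 \cdot 1^{2}\right) - 8030\right) \left(-15 + 3273\right) = \left(\left(-81 - 59\right) - 8030\right) 3258 = \left(-140 - 8030\right) 3258 = \left(-8170\right) 3258 = -26617860$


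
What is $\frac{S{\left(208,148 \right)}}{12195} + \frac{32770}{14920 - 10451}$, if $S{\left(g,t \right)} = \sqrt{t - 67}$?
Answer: $\frac{44407819}{6055495} \approx 7.3335$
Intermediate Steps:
$S{\left(g,t \right)} = \sqrt{-67 + t}$
$\frac{S{\left(208,148 \right)}}{12195} + \frac{32770}{14920 - 10451} = \frac{\sqrt{-67 + 148}}{12195} + \frac{32770}{14920 - 10451} = \sqrt{81} \cdot \frac{1}{12195} + \frac{32770}{14920 - 10451} = 9 \cdot \frac{1}{12195} + \frac{32770}{4469} = \frac{1}{1355} + 32770 \cdot \frac{1}{4469} = \frac{1}{1355} + \frac{32770}{4469} = \frac{44407819}{6055495}$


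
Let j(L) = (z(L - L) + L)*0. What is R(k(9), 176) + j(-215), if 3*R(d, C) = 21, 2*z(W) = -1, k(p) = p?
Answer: 7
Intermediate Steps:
z(W) = -½ (z(W) = (½)*(-1) = -½)
R(d, C) = 7 (R(d, C) = (⅓)*21 = 7)
j(L) = 0 (j(L) = (-½ + L)*0 = 0)
R(k(9), 176) + j(-215) = 7 + 0 = 7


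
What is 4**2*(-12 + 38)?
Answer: 416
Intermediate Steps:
4**2*(-12 + 38) = 16*26 = 416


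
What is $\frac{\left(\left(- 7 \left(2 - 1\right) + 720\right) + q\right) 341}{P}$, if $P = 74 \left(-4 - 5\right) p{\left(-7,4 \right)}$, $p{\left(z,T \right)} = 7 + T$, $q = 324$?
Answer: $- \frac{32147}{666} \approx -48.269$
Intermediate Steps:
$P = -7326$ ($P = 74 \left(-4 - 5\right) \left(7 + 4\right) = 74 \left(-4 - 5\right) 11 = 74 \left(-9\right) 11 = \left(-666\right) 11 = -7326$)
$\frac{\left(\left(- 7 \left(2 - 1\right) + 720\right) + q\right) 341}{P} = \frac{\left(\left(- 7 \left(2 - 1\right) + 720\right) + 324\right) 341}{-7326} = \left(\left(\left(-7\right) 1 + 720\right) + 324\right) 341 \left(- \frac{1}{7326}\right) = \left(\left(-7 + 720\right) + 324\right) 341 \left(- \frac{1}{7326}\right) = \left(713 + 324\right) 341 \left(- \frac{1}{7326}\right) = 1037 \cdot 341 \left(- \frac{1}{7326}\right) = 353617 \left(- \frac{1}{7326}\right) = - \frac{32147}{666}$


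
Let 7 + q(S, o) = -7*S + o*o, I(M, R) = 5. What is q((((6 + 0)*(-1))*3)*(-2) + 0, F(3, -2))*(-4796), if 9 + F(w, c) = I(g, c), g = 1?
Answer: 1165428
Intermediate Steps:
F(w, c) = -4 (F(w, c) = -9 + 5 = -4)
q(S, o) = -7 + o² - 7*S (q(S, o) = -7 + (-7*S + o*o) = -7 + (-7*S + o²) = -7 + (o² - 7*S) = -7 + o² - 7*S)
q((((6 + 0)*(-1))*3)*(-2) + 0, F(3, -2))*(-4796) = (-7 + (-4)² - 7*((((6 + 0)*(-1))*3)*(-2) + 0))*(-4796) = (-7 + 16 - 7*(((6*(-1))*3)*(-2) + 0))*(-4796) = (-7 + 16 - 7*(-6*3*(-2) + 0))*(-4796) = (-7 + 16 - 7*(-18*(-2) + 0))*(-4796) = (-7 + 16 - 7*(36 + 0))*(-4796) = (-7 + 16 - 7*36)*(-4796) = (-7 + 16 - 252)*(-4796) = -243*(-4796) = 1165428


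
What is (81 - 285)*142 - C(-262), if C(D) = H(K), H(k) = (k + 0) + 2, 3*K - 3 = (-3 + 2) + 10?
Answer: -28974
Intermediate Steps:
K = 4 (K = 1 + ((-3 + 2) + 10)/3 = 1 + (-1 + 10)/3 = 1 + (⅓)*9 = 1 + 3 = 4)
H(k) = 2 + k (H(k) = k + 2 = 2 + k)
C(D) = 6 (C(D) = 2 + 4 = 6)
(81 - 285)*142 - C(-262) = (81 - 285)*142 - 1*6 = -204*142 - 6 = -28968 - 6 = -28974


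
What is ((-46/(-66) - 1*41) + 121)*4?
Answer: 10652/33 ≈ 322.79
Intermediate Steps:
((-46/(-66) - 1*41) + 121)*4 = ((-46*(-1/66) - 41) + 121)*4 = ((23/33 - 41) + 121)*4 = (-1330/33 + 121)*4 = (2663/33)*4 = 10652/33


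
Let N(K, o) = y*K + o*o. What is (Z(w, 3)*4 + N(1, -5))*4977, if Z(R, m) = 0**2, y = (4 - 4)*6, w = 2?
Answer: 124425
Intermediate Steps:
y = 0 (y = 0*6 = 0)
N(K, o) = o**2 (N(K, o) = 0*K + o*o = 0 + o**2 = o**2)
Z(R, m) = 0
(Z(w, 3)*4 + N(1, -5))*4977 = (0*4 + (-5)**2)*4977 = (0 + 25)*4977 = 25*4977 = 124425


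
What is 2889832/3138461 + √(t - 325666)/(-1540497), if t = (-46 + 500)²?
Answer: 2889832/3138461 - 5*I*√4782/1540497 ≈ 0.92078 - 0.00022445*I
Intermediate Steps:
t = 206116 (t = 454² = 206116)
2889832/3138461 + √(t - 325666)/(-1540497) = 2889832/3138461 + √(206116 - 325666)/(-1540497) = 2889832*(1/3138461) + √(-119550)*(-1/1540497) = 2889832/3138461 + (5*I*√4782)*(-1/1540497) = 2889832/3138461 - 5*I*√4782/1540497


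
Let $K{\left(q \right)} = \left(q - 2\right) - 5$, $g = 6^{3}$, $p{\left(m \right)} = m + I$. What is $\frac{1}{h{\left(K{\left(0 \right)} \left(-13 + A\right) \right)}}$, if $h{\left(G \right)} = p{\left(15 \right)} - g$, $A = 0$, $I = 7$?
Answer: $- \frac{1}{194} \approx -0.0051546$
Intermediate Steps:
$p{\left(m \right)} = 7 + m$ ($p{\left(m \right)} = m + 7 = 7 + m$)
$g = 216$
$K{\left(q \right)} = -7 + q$ ($K{\left(q \right)} = \left(-2 + q\right) - 5 = -7 + q$)
$h{\left(G \right)} = -194$ ($h{\left(G \right)} = \left(7 + 15\right) - 216 = 22 - 216 = -194$)
$\frac{1}{h{\left(K{\left(0 \right)} \left(-13 + A\right) \right)}} = \frac{1}{-194} = - \frac{1}{194}$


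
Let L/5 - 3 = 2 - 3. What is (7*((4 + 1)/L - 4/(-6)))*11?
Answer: 539/6 ≈ 89.833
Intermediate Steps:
L = 10 (L = 15 + 5*(2 - 3) = 15 + 5*(-1) = 15 - 5 = 10)
(7*((4 + 1)/L - 4/(-6)))*11 = (7*((4 + 1)/10 - 4/(-6)))*11 = (7*(5*(1/10) - 4*(-1/6)))*11 = (7*(1/2 + 2/3))*11 = (7*(7/6))*11 = (49/6)*11 = 539/6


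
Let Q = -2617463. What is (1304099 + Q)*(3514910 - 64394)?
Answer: -4531783495824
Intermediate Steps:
(1304099 + Q)*(3514910 - 64394) = (1304099 - 2617463)*(3514910 - 64394) = -1313364*3450516 = -4531783495824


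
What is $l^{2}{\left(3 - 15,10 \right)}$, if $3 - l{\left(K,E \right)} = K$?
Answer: $225$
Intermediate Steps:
$l{\left(K,E \right)} = 3 - K$
$l^{2}{\left(3 - 15,10 \right)} = \left(3 - \left(3 - 15\right)\right)^{2} = \left(3 - -12\right)^{2} = \left(3 + 12\right)^{2} = 15^{2} = 225$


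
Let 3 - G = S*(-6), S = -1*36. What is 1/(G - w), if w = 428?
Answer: -1/641 ≈ -0.0015601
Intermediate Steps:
S = -36
G = -213 (G = 3 - (-36)*(-6) = 3 - 1*216 = 3 - 216 = -213)
1/(G - w) = 1/(-213 - 1*428) = 1/(-213 - 428) = 1/(-641) = -1/641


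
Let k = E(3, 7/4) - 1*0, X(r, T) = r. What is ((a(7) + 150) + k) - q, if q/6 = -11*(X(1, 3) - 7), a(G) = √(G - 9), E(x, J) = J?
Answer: -977/4 + I*√2 ≈ -244.25 + 1.4142*I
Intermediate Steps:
a(G) = √(-9 + G)
k = 7/4 (k = 7/4 - 1*0 = 7*(¼) + 0 = 7/4 + 0 = 7/4 ≈ 1.7500)
q = 396 (q = 6*(-11*(1 - 7)) = 6*(-11*(-6)) = 6*66 = 396)
((a(7) + 150) + k) - q = ((√(-9 + 7) + 150) + 7/4) - 1*396 = ((√(-2) + 150) + 7/4) - 396 = ((I*√2 + 150) + 7/4) - 396 = ((150 + I*√2) + 7/4) - 396 = (607/4 + I*√2) - 396 = -977/4 + I*√2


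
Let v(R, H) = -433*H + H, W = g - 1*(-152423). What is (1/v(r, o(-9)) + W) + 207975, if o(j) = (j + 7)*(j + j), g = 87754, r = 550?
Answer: 6969659903/15552 ≈ 4.4815e+5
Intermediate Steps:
o(j) = 2*j*(7 + j) (o(j) = (7 + j)*(2*j) = 2*j*(7 + j))
W = 240177 (W = 87754 - 1*(-152423) = 87754 + 152423 = 240177)
v(R, H) = -432*H
(1/v(r, o(-9)) + W) + 207975 = (1/(-864*(-9)*(7 - 9)) + 240177) + 207975 = (1/(-864*(-9)*(-2)) + 240177) + 207975 = (1/(-432*36) + 240177) + 207975 = (1/(-15552) + 240177) + 207975 = (-1/15552 + 240177) + 207975 = 3735232703/15552 + 207975 = 6969659903/15552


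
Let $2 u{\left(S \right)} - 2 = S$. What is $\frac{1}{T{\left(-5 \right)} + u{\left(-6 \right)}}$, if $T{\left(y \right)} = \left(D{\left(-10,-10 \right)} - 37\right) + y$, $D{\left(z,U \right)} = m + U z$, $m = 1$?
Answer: $\frac{1}{57} \approx 0.017544$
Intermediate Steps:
$u{\left(S \right)} = 1 + \frac{S}{2}$
$D{\left(z,U \right)} = 1 + U z$
$T{\left(y \right)} = 64 + y$ ($T{\left(y \right)} = \left(\left(1 - -100\right) - 37\right) + y = \left(\left(1 + 100\right) - 37\right) + y = \left(101 - 37\right) + y = 64 + y$)
$\frac{1}{T{\left(-5 \right)} + u{\left(-6 \right)}} = \frac{1}{\left(64 - 5\right) + \left(1 + \frac{1}{2} \left(-6\right)\right)} = \frac{1}{59 + \left(1 - 3\right)} = \frac{1}{59 - 2} = \frac{1}{57}$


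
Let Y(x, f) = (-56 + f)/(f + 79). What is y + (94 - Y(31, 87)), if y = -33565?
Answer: -5556217/166 ≈ -33471.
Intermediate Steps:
Y(x, f) = (-56 + f)/(79 + f)
y + (94 - Y(31, 87)) = -33565 + (94 - (-56 + 87)/(79 + 87)) = -33565 + (94 - 31/166) = -33565 + 15573/166 = -5556217/166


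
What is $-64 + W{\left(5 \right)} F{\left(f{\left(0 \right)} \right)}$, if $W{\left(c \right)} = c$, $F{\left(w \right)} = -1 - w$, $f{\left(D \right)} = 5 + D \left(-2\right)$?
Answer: $-94$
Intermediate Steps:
$f{\left(D \right)} = 5 - 2 D$
$-64 + W{\left(5 \right)} F{\left(f{\left(0 \right)} \right)} = -64 + 5 \left(-1 - \left(5 - 0\right)\right) = -64 + 5 \left(-1 - \left(5 + 0\right)\right) = -64 + 5 \left(-1 - 5\right) = -64 + 5 \left(-6\right) = -64 - 30 = -94$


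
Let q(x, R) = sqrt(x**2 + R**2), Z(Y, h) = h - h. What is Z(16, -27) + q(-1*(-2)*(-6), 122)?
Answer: 34*sqrt(13) ≈ 122.59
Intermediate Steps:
Z(Y, h) = 0
q(x, R) = sqrt(R**2 + x**2)
Z(16, -27) + q(-1*(-2)*(-6), 122) = 0 + sqrt(122**2 + (-1*(-2)*(-6))**2) = 0 + sqrt(14884 + (2*(-6))**2) = 0 + sqrt(14884 + (-12)**2) = 0 + sqrt(14884 + 144) = 0 + sqrt(15028) = 0 + 34*sqrt(13) = 34*sqrt(13)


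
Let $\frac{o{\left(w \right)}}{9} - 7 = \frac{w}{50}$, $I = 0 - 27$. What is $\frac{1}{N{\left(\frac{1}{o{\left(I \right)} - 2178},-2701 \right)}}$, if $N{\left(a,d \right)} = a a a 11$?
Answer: $- \frac{1190780059581657}{1375000} \approx -8.6602 \cdot 10^{8}$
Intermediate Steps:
$I = -27$ ($I = 0 - 27 = -27$)
$o{\left(w \right)} = 63 + \frac{9 w}{50}$ ($o{\left(w \right)} = 63 + 9 \frac{w}{50} = 63 + \frac{9 w}{50}$)
$N{\left(a,d \right)} = 11 a^{3}$ ($N{\left(a,d \right)} = a a^{2} \cdot 11 = a^{3} \cdot 11 = 11 a^{3}$)
$\frac{1}{N{\left(\frac{1}{o{\left(I \right)} - 2178},-2701 \right)}} = \frac{1}{11 \left(\frac{1}{\left(63 + \frac{9}{50} \left(-27\right)\right) - 2178}\right)^{3}} = \frac{1}{11 \left(\frac{1}{\left(63 - \frac{243}{50}\right) - 2178}\right)^{3}} = \frac{1}{11 \left(\frac{1}{\frac{2907}{50} - 2178}\right)^{3}} = \frac{1}{11 \left(\frac{1}{- \frac{105993}{50}}\right)^{3}} = \frac{1}{11 \left(- \frac{50}{105993}\right)^{3}} = \frac{1}{11 \left(- \frac{125000}{1190780059581657}\right)} = \frac{1}{- \frac{1375000}{1190780059581657}} = - \frac{1190780059581657}{1375000}$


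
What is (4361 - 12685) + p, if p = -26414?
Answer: -34738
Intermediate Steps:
(4361 - 12685) + p = (4361 - 12685) - 26414 = -8324 - 26414 = -34738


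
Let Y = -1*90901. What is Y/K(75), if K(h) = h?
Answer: -90901/75 ≈ -1212.0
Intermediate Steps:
Y = -90901
Y/K(75) = -90901/75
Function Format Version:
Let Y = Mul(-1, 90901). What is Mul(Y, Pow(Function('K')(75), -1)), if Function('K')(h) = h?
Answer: Rational(-90901, 75) ≈ -1212.0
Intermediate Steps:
Y = -90901
Mul(Y, Pow(Function('K')(75), -1)) = Mul(-90901, Pow(75, -1)) = Mul(-90901, Rational(1, 75)) = Rational(-90901, 75)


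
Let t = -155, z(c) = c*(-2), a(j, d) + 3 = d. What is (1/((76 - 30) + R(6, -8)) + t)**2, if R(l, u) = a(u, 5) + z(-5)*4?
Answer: 186022321/7744 ≈ 24021.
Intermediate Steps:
a(j, d) = -3 + d
z(c) = -2*c
R(l, u) = 42 (R(l, u) = (-3 + 5) - 2*(-5)*4 = 2 + 10*4 = 2 + 40 = 42)
(1/((76 - 30) + R(6, -8)) + t)**2 = (1/((76 - 30) + 42) - 155)**2 = (1/(46 + 42) - 155)**2 = (1/88 - 155)**2 = (-13639/88)**2 = 186022321/7744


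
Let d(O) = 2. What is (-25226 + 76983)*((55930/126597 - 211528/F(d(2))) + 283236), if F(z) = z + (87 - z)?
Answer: 53357500383165862/3671313 ≈ 1.4534e+10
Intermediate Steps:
F(z) = 87
(-25226 + 76983)*((55930/126597 - 211528/F(d(2))) + 283236) = (-25226 + 76983)*((55930/126597 - 211528/87) + 283236) = 51757*((55930*(1/126597) - 211528*1/87) + 283236) = 51757*((55930/126597 - 211528/87) + 283236) = 51757*(-8924648102/3671313 + 283236) = 51757*(1030923360766/3671313) = 53357500383165862/3671313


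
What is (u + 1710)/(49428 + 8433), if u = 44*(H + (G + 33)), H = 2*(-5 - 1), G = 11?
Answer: 3118/57861 ≈ 0.053888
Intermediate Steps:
H = -12 (H = 2*(-6) = -12)
u = 1408 (u = 44*(-12 + (11 + 33)) = 44*(-12 + 44) = 44*32 = 1408)
(u + 1710)/(49428 + 8433) = (1408 + 1710)/(49428 + 8433) = 3118/57861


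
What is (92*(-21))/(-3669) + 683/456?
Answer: 1128973/557688 ≈ 2.0244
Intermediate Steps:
(92*(-21))/(-3669) + 683/456 = -1932*(-1/3669) + 683*(1/456) = 644/1223 + 683/456 = 1128973/557688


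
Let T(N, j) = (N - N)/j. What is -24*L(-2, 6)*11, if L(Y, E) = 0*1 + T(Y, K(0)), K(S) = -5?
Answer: 0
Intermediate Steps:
T(N, j) = 0 (T(N, j) = 0/j = 0)
L(Y, E) = 0 (L(Y, E) = 0*1 + 0 = 0 + 0 = 0)
-24*L(-2, 6)*11 = -24*0*11 = 0*11 = 0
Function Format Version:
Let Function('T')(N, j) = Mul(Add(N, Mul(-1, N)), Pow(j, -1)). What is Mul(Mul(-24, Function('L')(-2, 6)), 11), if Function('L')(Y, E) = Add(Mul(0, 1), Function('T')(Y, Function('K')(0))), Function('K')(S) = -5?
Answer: 0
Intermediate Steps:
Function('T')(N, j) = 0 (Function('T')(N, j) = Mul(0, Pow(j, -1)) = 0)
Function('L')(Y, E) = 0 (Function('L')(Y, E) = Add(Mul(0, 1), 0) = Add(0, 0) = 0)
Mul(Mul(-24, Function('L')(-2, 6)), 11) = Mul(Mul(-24, 0), 11) = Mul(0, 11) = 0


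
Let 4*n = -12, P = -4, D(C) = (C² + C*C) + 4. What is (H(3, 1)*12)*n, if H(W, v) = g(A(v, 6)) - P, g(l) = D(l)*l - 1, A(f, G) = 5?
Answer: -9828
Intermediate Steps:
D(C) = 4 + 2*C² (D(C) = (C² + C²) + 4 = 2*C² + 4 = 4 + 2*C²)
n = -3 (n = (¼)*(-12) = -3)
g(l) = -1 + l*(4 + 2*l²) (g(l) = (4 + 2*l²)*l - 1 = l*(4 + 2*l²) - 1 = -1 + l*(4 + 2*l²))
H(W, v) = 273 (H(W, v) = (-1 + 2*5*(2 + 5²)) - 1*(-4) = (-1 + 2*5*(2 + 25)) + 4 = (-1 + 2*5*27) + 4 = (-1 + 270) + 4 = 269 + 4 = 273)
(H(3, 1)*12)*n = (273*12)*(-3) = 3276*(-3) = -9828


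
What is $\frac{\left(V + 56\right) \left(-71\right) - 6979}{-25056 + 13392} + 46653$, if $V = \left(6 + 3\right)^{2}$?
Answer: $\frac{272088649}{5832} \approx 46654.0$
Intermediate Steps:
$V = 81$ ($V = 9^{2} = 81$)
$\frac{\left(V + 56\right) \left(-71\right) - 6979}{-25056 + 13392} + 46653 = \frac{\left(81 + 56\right) \left(-71\right) - 6979}{-25056 + 13392} + 46653 = \frac{137 \left(-71\right) - 6979}{-11664} + 46653 = \left(-9727 - 6979\right) \left(- \frac{1}{11664}\right) + 46653 = \left(-16706\right) \left(- \frac{1}{11664}\right) + 46653 = \frac{8353}{5832} + 46653 = \frac{272088649}{5832}$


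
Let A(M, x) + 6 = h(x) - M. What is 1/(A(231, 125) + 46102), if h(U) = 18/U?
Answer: 125/5733143 ≈ 2.1803e-5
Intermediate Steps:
A(M, x) = -6 - M + 18/x (A(M, x) = -6 + (18/x - M) = -6 + (-M + 18/x) = -6 - M + 18/x)
1/(A(231, 125) + 46102) = 1/((-6 - 1*231 + 18/125) + 46102) = 1/((-6 - 231 + 18*(1/125)) + 46102) = 1/((-6 - 231 + 18/125) + 46102) = 1/(-29607/125 + 46102) = 1/(5733143/125) = 125/5733143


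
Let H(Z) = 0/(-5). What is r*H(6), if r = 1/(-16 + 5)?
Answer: 0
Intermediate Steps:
H(Z) = 0 (H(Z) = 0*(-⅕) = 0)
r = -1/11 (r = 1/(-11) = -1/11 ≈ -0.090909)
r*H(6) = -1/11*0 = 0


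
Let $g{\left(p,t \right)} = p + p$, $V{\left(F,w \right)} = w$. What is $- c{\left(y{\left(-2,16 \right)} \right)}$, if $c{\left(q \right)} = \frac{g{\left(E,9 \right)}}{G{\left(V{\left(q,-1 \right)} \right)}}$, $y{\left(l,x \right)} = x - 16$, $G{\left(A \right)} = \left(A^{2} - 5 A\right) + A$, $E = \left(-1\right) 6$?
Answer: $\frac{12}{5} \approx 2.4$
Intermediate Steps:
$E = -6$
$G{\left(A \right)} = A^{2} - 4 A$
$y{\left(l,x \right)} = -16 + x$
$g{\left(p,t \right)} = 2 p$
$c{\left(q \right)} = - \frac{12}{5}$ ($c{\left(q \right)} = \frac{2 \left(-6\right)}{\left(-1\right) \left(-4 - 1\right)} = - \frac{12}{\left(-1\right) \left(-5\right)} = - \frac{12}{5}$)
$- c{\left(y{\left(-2,16 \right)} \right)} = \left(-1\right) \left(- \frac{12}{5}\right) = \frac{12}{5}$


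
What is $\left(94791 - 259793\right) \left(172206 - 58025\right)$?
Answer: $-18840093362$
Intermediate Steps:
$\left(94791 - 259793\right) \left(172206 - 58025\right) = \left(-165002\right) 114181 = -18840093362$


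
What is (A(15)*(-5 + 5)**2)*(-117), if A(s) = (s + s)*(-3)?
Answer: 0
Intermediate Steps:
A(s) = -6*s (A(s) = (2*s)*(-3) = -6*s)
(A(15)*(-5 + 5)**2)*(-117) = ((-6*15)*(-5 + 5)**2)*(-117) = -90*0**2*(-117) = -90*0*(-117) = 0*(-117) = 0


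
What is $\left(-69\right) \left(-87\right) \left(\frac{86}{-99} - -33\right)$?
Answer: $\frac{2121727}{11} \approx 1.9288 \cdot 10^{5}$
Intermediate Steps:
$\left(-69\right) \left(-87\right) \left(\frac{86}{-99} - -33\right) = 6003 \left(86 \left(- \frac{1}{99}\right) + 33\right) = 6003 \left(- \frac{86}{99} + 33\right) = 6003 \cdot \frac{3181}{99} = \frac{2121727}{11}$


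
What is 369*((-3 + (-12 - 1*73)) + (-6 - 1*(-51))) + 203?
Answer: -15664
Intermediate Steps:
369*((-3 + (-12 - 1*73)) + (-6 - 1*(-51))) + 203 = 369*((-3 + (-12 - 73)) + (-6 + 51)) + 203 = 369*((-3 - 85) + 45) + 203 = 369*(-88 + 45) + 203 = 369*(-43) + 203 = -15867 + 203 = -15664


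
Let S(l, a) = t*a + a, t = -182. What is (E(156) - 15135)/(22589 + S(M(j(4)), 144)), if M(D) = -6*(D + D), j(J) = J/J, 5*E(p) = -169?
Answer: 75844/17375 ≈ 4.3651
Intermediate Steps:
E(p) = -169/5 (E(p) = (⅕)*(-169) = -169/5)
j(J) = 1
M(D) = -12*D
S(l, a) = -181*a (S(l, a) = -182*a + a = -181*a)
(E(156) - 15135)/(22589 + S(M(j(4)), 144)) = (-169/5 - 15135)/(22589 - 181*144) = -75844/(5*(22589 - 26064)) = -75844/5/(-3475) = -75844/5*(-1/3475) = 75844/17375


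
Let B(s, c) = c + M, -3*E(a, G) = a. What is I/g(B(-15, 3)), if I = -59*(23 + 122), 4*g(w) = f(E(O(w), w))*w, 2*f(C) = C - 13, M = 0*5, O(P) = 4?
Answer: 68440/43 ≈ 1591.6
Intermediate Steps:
M = 0
E(a, G) = -a/3
f(C) = -13/2 + C/2 (f(C) = (C - 13)/2 = (-13 + C)/2 = -13/2 + C/2)
B(s, c) = c (B(s, c) = c + 0 = c)
g(w) = -43*w/24 (g(w) = ((-13/2 + (-⅓*4)/2)*w)/4 = ((-13/2 + (½)*(-4/3))*w)/4 = ((-13/2 - ⅔)*w)/4 = (-43*w/6)/4 = -43*w/24)
I = -8555 (I = -59*145 = -8555)
I/g(B(-15, 3)) = -8555/((-43/24*3)) = -8555/(-43/8) = -8555*(-8/43) = 68440/43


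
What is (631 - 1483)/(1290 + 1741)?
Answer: -852/3031 ≈ -0.28110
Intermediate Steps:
(631 - 1483)/(1290 + 1741) = -852/3031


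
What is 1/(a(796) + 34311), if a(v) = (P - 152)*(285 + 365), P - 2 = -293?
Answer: -1/253639 ≈ -3.9426e-6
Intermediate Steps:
P = -291 (P = 2 - 293 = -291)
a(v) = -287950 (a(v) = (-291 - 152)*(285 + 365) = -443*650 = -287950)
1/(a(796) + 34311) = 1/(-287950 + 34311) = 1/(-253639) = -1/253639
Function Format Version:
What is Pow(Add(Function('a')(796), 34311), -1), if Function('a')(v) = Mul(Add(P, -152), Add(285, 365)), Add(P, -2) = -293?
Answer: Rational(-1, 253639) ≈ -3.9426e-6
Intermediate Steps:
P = -291 (P = Add(2, -293) = -291)
Function('a')(v) = -287950 (Function('a')(v) = Mul(Add(-291, -152), Add(285, 365)) = Mul(-443, 650) = -287950)
Pow(Add(Function('a')(796), 34311), -1) = Pow(Add(-287950, 34311), -1) = Pow(-253639, -1) = Rational(-1, 253639)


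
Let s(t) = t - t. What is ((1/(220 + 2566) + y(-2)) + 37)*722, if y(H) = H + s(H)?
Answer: 35201471/1393 ≈ 25270.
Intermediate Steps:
s(t) = 0
y(H) = H (y(H) = H + 0 = H)
((1/(220 + 2566) + y(-2)) + 37)*722 = ((1/(220 + 2566) - 2) + 37)*722 = ((1/2786 - 2) + 37)*722 = (-5571/2786 + 37)*722 = (97511/2786)*722 = 35201471/1393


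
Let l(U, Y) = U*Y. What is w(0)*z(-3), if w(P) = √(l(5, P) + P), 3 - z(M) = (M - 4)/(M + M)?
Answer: 0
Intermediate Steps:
z(M) = 3 - (-4 + M)/(2*M) (z(M) = 3 - (M - 4)/(M + M) = 3 - (-4 + M)/(2*M))
w(P) = √6*√P (w(P) = √(5*P + P) = √(6*P) = √6*√P)
w(0)*z(-3) = (√6*√0)*(5/2 + 2/(-3)) = (√6*0)*(5/2 + 2*(-⅓)) = 0*(5/2 - ⅔) = 0*(11/6) = 0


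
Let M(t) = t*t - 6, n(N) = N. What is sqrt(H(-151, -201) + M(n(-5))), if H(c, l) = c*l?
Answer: sqrt(30370) ≈ 174.27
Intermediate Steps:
M(t) = -6 + t**2 (M(t) = t**2 - 6 = -6 + t**2)
sqrt(H(-151, -201) + M(n(-5))) = sqrt(-151*(-201) + (-6 + (-5)**2)) = sqrt(30351 + (-6 + 25)) = sqrt(30351 + 19) = sqrt(30370)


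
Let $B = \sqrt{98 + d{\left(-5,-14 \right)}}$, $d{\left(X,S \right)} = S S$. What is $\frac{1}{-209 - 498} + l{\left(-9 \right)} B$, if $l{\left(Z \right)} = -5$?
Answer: $- \frac{1}{707} - 35 \sqrt{6} \approx -85.734$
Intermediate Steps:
$d{\left(X,S \right)} = S^{2}$
$B = 7 \sqrt{6}$ ($B = \sqrt{98 + \left(-14\right)^{2}} = \sqrt{98 + 196} = \sqrt{294} = 7 \sqrt{6} \approx 17.146$)
$\frac{1}{-209 - 498} + l{\left(-9 \right)} B = \frac{1}{-209 - 498} - 5 \cdot 7 \sqrt{6} = \frac{1}{-707} - 35 \sqrt{6} = - \frac{1}{707} - 35 \sqrt{6}$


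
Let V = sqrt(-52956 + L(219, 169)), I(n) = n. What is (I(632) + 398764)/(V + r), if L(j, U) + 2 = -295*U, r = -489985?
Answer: -2275558710/2791690733 - 199698*I*sqrt(102813)/120042701519 ≈ -0.81512 - 0.00053341*I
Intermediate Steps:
L(j, U) = -2 - 295*U
V = I*sqrt(102813) (V = sqrt(-52956 + (-2 - 295*169)) = sqrt(-52956 + (-2 - 49855)) = sqrt(-52956 - 49857) = sqrt(-102813) = I*sqrt(102813) ≈ 320.64*I)
(I(632) + 398764)/(V + r) = (632 + 398764)/(I*sqrt(102813) - 489985) = 399396/(-489985 + I*sqrt(102813))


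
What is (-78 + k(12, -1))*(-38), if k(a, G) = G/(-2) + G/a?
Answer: 17689/6 ≈ 2948.2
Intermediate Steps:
k(a, G) = -G/2 + G/a (k(a, G) = G*(-½) + G/a = -G/2 + G/a)
(-78 + k(12, -1))*(-38) = (-78 + (-½*(-1) - 1/12))*(-38) = (-78 + (½ - 1*1/12))*(-38) = (-78 + (½ - 1/12))*(-38) = (-78 + 5/12)*(-38) = -931/12*(-38) = 17689/6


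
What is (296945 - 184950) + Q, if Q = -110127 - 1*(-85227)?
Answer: 87095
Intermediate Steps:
Q = -24900 (Q = -110127 + 85227 = -24900)
(296945 - 184950) + Q = (296945 - 184950) - 24900 = 111995 - 24900 = 87095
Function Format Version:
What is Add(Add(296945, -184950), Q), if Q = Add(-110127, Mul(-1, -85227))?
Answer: 87095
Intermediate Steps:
Q = -24900 (Q = Add(-110127, 85227) = -24900)
Add(Add(296945, -184950), Q) = Add(Add(296945, -184950), -24900) = Add(111995, -24900) = 87095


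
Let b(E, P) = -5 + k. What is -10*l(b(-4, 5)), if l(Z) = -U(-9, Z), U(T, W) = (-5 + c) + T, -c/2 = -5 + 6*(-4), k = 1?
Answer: 440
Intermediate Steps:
b(E, P) = -4 (b(E, P) = -5 + 1 = -4)
c = 58 (c = -2*(-5 + 6*(-4)) = -2*(-5 - 24) = -2*(-29) = 58)
U(T, W) = 53 + T (U(T, W) = (-5 + 58) + T = 53 + T)
l(Z) = -44 (l(Z) = -(53 - 9) = -1*44 = -44)
-10*l(b(-4, 5)) = -10*(-44) = 440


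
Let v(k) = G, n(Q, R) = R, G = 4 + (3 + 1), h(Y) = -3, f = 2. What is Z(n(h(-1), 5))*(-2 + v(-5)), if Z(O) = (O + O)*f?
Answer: 120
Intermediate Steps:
G = 8 (G = 4 + 4 = 8)
v(k) = 8
Z(O) = 4*O (Z(O) = (O + O)*2 = (2*O)*2 = 4*O)
Z(n(h(-1), 5))*(-2 + v(-5)) = (4*5)*(-2 + 8) = 20*6 = 120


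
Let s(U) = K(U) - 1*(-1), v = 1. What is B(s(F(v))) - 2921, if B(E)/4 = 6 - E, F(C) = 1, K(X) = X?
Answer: -2905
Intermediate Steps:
s(U) = 1 + U (s(U) = U - 1*(-1) = U + 1 = 1 + U)
B(E) = 24 - 4*E (B(E) = 4*(6 - E) = 24 - 4*E)
B(s(F(v))) - 2921 = (24 - 4*(1 + 1)) - 2921 = (24 - 4*2) - 2921 = (24 - 8) - 2921 = 16 - 2921 = -2905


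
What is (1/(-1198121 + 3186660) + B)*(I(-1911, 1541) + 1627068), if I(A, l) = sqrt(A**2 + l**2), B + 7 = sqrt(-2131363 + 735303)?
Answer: 2*(-6959886 + 57667631*I*sqrt(415))*(1627068 + sqrt(6026602))/1988539 ≈ -1.1407e+7 + 1.9254e+9*I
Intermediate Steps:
B = -7 + 58*I*sqrt(415) (B = -7 + sqrt(-2131363 + 735303) = -7 + sqrt(-1396060) = -7 + 58*I*sqrt(415) ≈ -7.0 + 1181.6*I)
(1/(-1198121 + 3186660) + B)*(I(-1911, 1541) + 1627068) = (1/(-1198121 + 3186660) + (-7 + 58*I*sqrt(415)))*(sqrt((-1911)**2 + 1541**2) + 1627068) = (1/1988539 + (-7 + 58*I*sqrt(415)))*(sqrt(3651921 + 2374681) + 1627068) = (1/1988539 + (-7 + 58*I*sqrt(415)))*(sqrt(6026602) + 1627068) = (-13919772/1988539 + 58*I*sqrt(415))*(1627068 + sqrt(6026602)) = (1627068 + sqrt(6026602))*(-13919772/1988539 + 58*I*sqrt(415))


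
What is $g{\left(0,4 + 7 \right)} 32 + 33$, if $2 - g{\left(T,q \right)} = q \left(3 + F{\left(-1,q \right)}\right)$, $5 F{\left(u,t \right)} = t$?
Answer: $- \frac{8667}{5} \approx -1733.4$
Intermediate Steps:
$F{\left(u,t \right)} = \frac{t}{5}$
$g{\left(T,q \right)} = 2 - q \left(3 + \frac{q}{5}\right)$
$g{\left(0,4 + 7 \right)} 32 + 33 = \left(2 - 3 \left(4 + 7\right) - \frac{\left(4 + 7\right)^{2}}{5}\right) 32 + 33 = \left(2 - 33 - \frac{11^{2}}{5}\right) 32 + 33 = \left(2 - 33 - \frac{121}{5}\right) 32 + 33 = \left(- \frac{276}{5}\right) 32 + 33 = - \frac{8832}{5} + 33 = - \frac{8667}{5}$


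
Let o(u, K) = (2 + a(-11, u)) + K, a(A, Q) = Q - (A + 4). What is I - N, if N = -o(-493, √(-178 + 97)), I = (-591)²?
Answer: 348797 + 9*I ≈ 3.488e+5 + 9.0*I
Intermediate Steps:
I = 349281
a(A, Q) = -4 + Q - A (a(A, Q) = Q - (4 + A) = Q + (-4 - A) = -4 + Q - A)
o(u, K) = 9 + K + u (o(u, K) = (2 + (-4 + u - 1*(-11))) + K = (2 + (-4 + u + 11)) + K = (2 + (7 + u)) + K = (9 + u) + K = 9 + K + u)
N = 484 - 9*I (N = -(9 + √(-178 + 97) - 493) = -(9 + √(-81) - 493) = -(9 + 9*I - 493) = -(-484 + 9*I) = 484 - 9*I ≈ 484.0 - 9.0*I)
I - N = 349281 - (484 - 9*I) = 349281 + (-484 + 9*I) = 348797 + 9*I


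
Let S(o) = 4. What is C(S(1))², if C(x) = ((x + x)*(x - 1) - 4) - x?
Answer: 256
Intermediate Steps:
C(x) = -4 - x + 2*x*(-1 + x) (C(x) = ((2*x)*(-1 + x) - 4) - x = (2*x*(-1 + x) - 4) - x = (-4 + 2*x*(-1 + x)) - x = -4 - x + 2*x*(-1 + x))
C(S(1))² = (-4 - 3*4 + 2*4²)² = (-4 - 12 + 2*16)² = (-4 - 12 + 32)² = 16² = 256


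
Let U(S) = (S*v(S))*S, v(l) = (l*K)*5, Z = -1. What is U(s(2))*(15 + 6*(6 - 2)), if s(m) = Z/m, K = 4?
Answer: -195/2 ≈ -97.500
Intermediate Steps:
s(m) = -1/m
v(l) = 20*l (v(l) = (l*4)*5 = (4*l)*5 = 20*l)
U(S) = 20*S³ (U(S) = (S*(20*S))*S = (20*S²)*S = 20*S³)
U(s(2))*(15 + 6*(6 - 2)) = (20*(-1/2)³)*(15 + 6*(6 - 2)) = (20*(-1*½)³)*(15 + 6*4) = (20*(-½)³)*(15 + 24) = (20*(-⅛))*39 = -5/2*39 = -195/2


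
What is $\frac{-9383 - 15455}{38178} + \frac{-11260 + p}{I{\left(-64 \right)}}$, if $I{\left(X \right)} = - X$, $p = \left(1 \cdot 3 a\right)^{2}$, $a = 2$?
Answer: $- \frac{26881219}{152712} \approx -176.03$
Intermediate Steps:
$p = 36$ ($p = \left(1 \cdot 3 \cdot 2\right)^{2} = \left(3 \cdot 2\right)^{2} = 6^{2} = 36$)
$\frac{-9383 - 15455}{38178} + \frac{-11260 + p}{I{\left(-64 \right)}} = \frac{-9383 - 15455}{38178} + \frac{-11260 + 36}{\left(-1\right) \left(-64\right)} = \left(-9383 - 15455\right) \frac{1}{38178} - \frac{11224}{64} = \left(-24838\right) \frac{1}{38178} - \frac{1403}{8} = - \frac{12419}{19089} - \frac{1403}{8} = - \frac{26881219}{152712}$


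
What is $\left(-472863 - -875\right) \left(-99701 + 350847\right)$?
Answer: $-118537898248$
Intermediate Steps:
$\left(-472863 - -875\right) \left(-99701 + 350847\right) = \left(-472863 + 875\right) 251146 = \left(-471988\right) 251146 = -118537898248$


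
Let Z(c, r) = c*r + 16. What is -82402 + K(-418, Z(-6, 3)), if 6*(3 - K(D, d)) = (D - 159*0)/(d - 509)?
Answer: -126317876/1533 ≈ -82399.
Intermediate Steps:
Z(c, r) = 16 + c*r
K(D, d) = 3 - D/(6*(-509 + d)) (K(D, d) = 3 - (D - 159*0)/(6*(d - 509)) = 3 - (D + 0)/(6*(-509 + d)) = 3 - D/(6*(-509 + d)))
-82402 + K(-418, Z(-6, 3)) = -82402 + (-9162 - 1*(-418) + 18*(16 - 6*3))/(6*(-509 + (16 - 6*3))) = -82402 + (-9162 + 418 + 18*(16 - 18))/(6*(-509 + (16 - 18))) = -82402 + (-9162 + 418 + 18*(-2))/(6*(-509 - 2)) = -82402 + (1/6)*(-9162 + 418 - 36)/(-511) = -82402 + (1/6)*(-1/511)*(-8780) = -82402 + 4390/1533 = -126317876/1533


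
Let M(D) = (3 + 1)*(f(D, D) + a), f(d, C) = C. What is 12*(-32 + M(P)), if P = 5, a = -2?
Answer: -240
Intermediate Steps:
M(D) = -8 + 4*D (M(D) = (3 + 1)*(D - 2) = 4*(-2 + D) = -8 + 4*D)
12*(-32 + M(P)) = 12*(-32 + (-8 + 4*5)) = 12*(-32 + (-8 + 20)) = 12*(-32 + 12) = 12*(-20) = -240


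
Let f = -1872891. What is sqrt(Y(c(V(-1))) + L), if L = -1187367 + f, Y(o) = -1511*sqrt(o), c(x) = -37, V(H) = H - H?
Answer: sqrt(-3060258 - 1511*I*sqrt(37)) ≈ 2.627 - 1749.4*I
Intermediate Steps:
V(H) = 0
L = -3060258 (L = -1187367 - 1872891 = -3060258)
sqrt(Y(c(V(-1))) + L) = sqrt(-1511*I*sqrt(37) - 3060258) = sqrt(-3060258 - 1511*I*sqrt(37))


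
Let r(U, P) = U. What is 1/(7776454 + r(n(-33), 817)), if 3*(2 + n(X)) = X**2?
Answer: 1/7776815 ≈ 1.2859e-7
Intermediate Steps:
n(X) = -2 + X**2/3
1/(7776454 + r(n(-33), 817)) = 1/(7776454 + (-2 + (1/3)*(-33)**2)) = 1/(7776454 + (-2 + (1/3)*1089)) = 1/(7776454 + (-2 + 363)) = 1/(7776454 + 361) = 1/7776815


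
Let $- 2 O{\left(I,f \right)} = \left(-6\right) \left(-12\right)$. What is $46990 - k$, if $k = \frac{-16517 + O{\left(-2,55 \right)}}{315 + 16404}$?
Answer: $\frac{785642363}{16719} \approx 46991.0$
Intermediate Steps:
$O{\left(I,f \right)} = -36$ ($O{\left(I,f \right)} = - \frac{\left(-6\right) \left(-12\right)}{2} = \left(- \frac{1}{2}\right) 72 = -36$)
$k = - \frac{16553}{16719}$ ($k = \frac{-16517 - 36}{315 + 16404} = - \frac{16553}{16719} \approx -0.99007$)
$46990 - k = 46990 - - \frac{16553}{16719} = 46990 + \frac{16553}{16719} = \frac{785642363}{16719}$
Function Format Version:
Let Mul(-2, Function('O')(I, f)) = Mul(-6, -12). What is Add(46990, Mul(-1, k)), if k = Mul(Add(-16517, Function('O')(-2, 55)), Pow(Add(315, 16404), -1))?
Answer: Rational(785642363, 16719) ≈ 46991.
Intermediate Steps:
Function('O')(I, f) = -36 (Function('O')(I, f) = Mul(Rational(-1, 2), Mul(-6, -12)) = Mul(Rational(-1, 2), 72) = -36)
k = Rational(-16553, 16719) (k = Mul(Add(-16517, -36), Pow(Add(315, 16404), -1)) = Mul(-16553, Pow(16719, -1)) = Mul(-16553, Rational(1, 16719)) = Rational(-16553, 16719) ≈ -0.99007)
Add(46990, Mul(-1, k)) = Add(46990, Mul(-1, Rational(-16553, 16719))) = Add(46990, Rational(16553, 16719)) = Rational(785642363, 16719)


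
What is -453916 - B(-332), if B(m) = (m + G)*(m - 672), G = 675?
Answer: -109544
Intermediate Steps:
B(m) = (-672 + m)*(675 + m) (B(m) = (m + 675)*(m - 672) = (675 + m)*(-672 + m) = (-672 + m)*(675 + m))
-453916 - B(-332) = -453916 - (-453600 + (-332)² + 3*(-332)) = -453916 - (-453600 + 110224 - 996) = -453916 - 1*(-344372) = -453916 + 344372 = -109544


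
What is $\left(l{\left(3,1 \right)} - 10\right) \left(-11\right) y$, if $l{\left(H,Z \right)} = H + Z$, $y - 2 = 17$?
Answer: $1254$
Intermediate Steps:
$y = 19$ ($y = 2 + 17 = 19$)
$\left(l{\left(3,1 \right)} - 10\right) \left(-11\right) y = \left(\left(3 + 1\right) - 10\right) \left(-11\right) 19 = \left(4 - 10\right) \left(-11\right) 19 = \left(-6\right) \left(-11\right) 19 = 66 \cdot 19 = 1254$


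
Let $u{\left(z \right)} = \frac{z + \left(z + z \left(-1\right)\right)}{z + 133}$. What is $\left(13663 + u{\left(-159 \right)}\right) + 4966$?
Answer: $\frac{484513}{26} \approx 18635.0$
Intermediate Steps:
$u{\left(z \right)} = \frac{z}{133 + z}$ ($u{\left(z \right)} = \frac{z + \left(z - z\right)}{133 + z} = \frac{z + 0}{133 + z} = \frac{z}{133 + z}$)
$\left(13663 + u{\left(-159 \right)}\right) + 4966 = \left(13663 - \frac{159}{133 - 159}\right) + 4966 = \left(13663 - \frac{159}{-26}\right) + 4966 = \left(13663 - - \frac{159}{26}\right) + 4966 = \left(13663 + \frac{159}{26}\right) + 4966 = \frac{355397}{26} + 4966 = \frac{484513}{26}$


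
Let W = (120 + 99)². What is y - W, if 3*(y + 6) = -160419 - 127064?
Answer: -431384/3 ≈ -1.4379e+5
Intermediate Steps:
W = 47961 (W = 219² = 47961)
y = -287501/3 (y = -6 + (-160419 - 127064)/3 = -6 + (⅓)*(-287483) = -6 - 287483/3 = -287501/3 ≈ -95834.)
y - W = -287501/3 - 1*47961 = -287501/3 - 47961 = -431384/3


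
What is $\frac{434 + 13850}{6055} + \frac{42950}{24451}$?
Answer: $\frac{87045762}{21150115} \approx 4.1156$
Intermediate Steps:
$\frac{434 + 13850}{6055} + \frac{42950}{24451} = 14284 \cdot \frac{1}{6055} + 42950 \cdot \frac{1}{24451} = \frac{14284}{6055} + \frac{42950}{24451} = \frac{87045762}{21150115}$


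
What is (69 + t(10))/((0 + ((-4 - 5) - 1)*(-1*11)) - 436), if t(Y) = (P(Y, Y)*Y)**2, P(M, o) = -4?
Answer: -1669/326 ≈ -5.1196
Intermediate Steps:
t(Y) = 16*Y**2 (t(Y) = (-4*Y)**2 = 16*Y**2)
(69 + t(10))/((0 + ((-4 - 5) - 1)*(-1*11)) - 436) = (69 + 16*10**2)/((0 + ((-4 - 5) - 1)*(-1*11)) - 436) = (69 + 16*100)/((0 + (-9 - 1)*(-11)) - 436) = (69 + 1600)/((0 - 10*(-11)) - 436) = 1669/((0 + 110) - 436) = 1669/(110 - 436) = 1669/(-326) = 1669*(-1/326) = -1669/326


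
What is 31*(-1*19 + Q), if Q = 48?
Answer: 899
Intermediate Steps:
31*(-1*19 + Q) = 31*(-1*19 + 48) = 31*(-19 + 48) = 31*29 = 899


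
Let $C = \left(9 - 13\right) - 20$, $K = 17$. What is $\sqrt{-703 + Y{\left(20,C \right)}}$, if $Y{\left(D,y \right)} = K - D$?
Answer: $i \sqrt{706} \approx 26.571 i$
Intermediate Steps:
$C = -24$ ($C = -4 - 20 = -24$)
$Y{\left(D,y \right)} = 17 - D$
$\sqrt{-703 + Y{\left(20,C \right)}} = \sqrt{-703 + \left(17 - 20\right)} = \sqrt{-703 - 3} = \sqrt{-706} = i \sqrt{706}$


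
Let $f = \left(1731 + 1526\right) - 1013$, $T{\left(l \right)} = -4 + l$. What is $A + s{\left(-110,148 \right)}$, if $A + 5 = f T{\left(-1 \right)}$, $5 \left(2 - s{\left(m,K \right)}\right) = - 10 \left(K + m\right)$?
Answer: $-11147$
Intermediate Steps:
$f = 2244$ ($f = 3257 - 1013 = 2244$)
$s{\left(m,K \right)} = 2 + 2 K + 2 m$ ($s{\left(m,K \right)} = 2 - \frac{\left(-10\right) \left(K + m\right)}{5} = 2 - \frac{- 10 K - 10 m}{5} = 2 + \left(2 K + 2 m\right) = 2 + 2 K + 2 m$)
$A = -11225$ ($A = -5 + 2244 \left(-4 - 1\right) = -5 + 2244 \left(-5\right) = -5 - 11220 = -11225$)
$A + s{\left(-110,148 \right)} = -11225 + \left(2 + 2 \cdot 148 + 2 \left(-110\right)\right) = -11225 + \left(2 + 296 - 220\right) = -11225 + 78 = -11147$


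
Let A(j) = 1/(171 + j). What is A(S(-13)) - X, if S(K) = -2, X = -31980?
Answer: 5404621/169 ≈ 31980.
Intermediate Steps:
A(S(-13)) - X = 1/(171 - 2) - 1*(-31980) = 1/169 + 31980 = 5404621/169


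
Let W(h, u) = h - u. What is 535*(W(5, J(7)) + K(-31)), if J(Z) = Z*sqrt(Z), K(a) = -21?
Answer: -8560 - 3745*sqrt(7) ≈ -18468.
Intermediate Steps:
J(Z) = Z**(3/2)
535*(W(5, J(7)) + K(-31)) = 535*((5 - 7**(3/2)) - 21) = 535*((5 - 7*sqrt(7)) - 21) = 535*(-16 - 7*sqrt(7)) = -8560 - 3745*sqrt(7)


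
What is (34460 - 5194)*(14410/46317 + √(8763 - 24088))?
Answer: 421723060/46317 + 146330*I*√613 ≈ 9105.1 + 3.623e+6*I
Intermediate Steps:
(34460 - 5194)*(14410/46317 + √(8763 - 24088)) = 29266*(14410*(1/46317) + √(-15325)) = 29266*(14410/46317 + 5*I*√613) = 421723060/46317 + 146330*I*√613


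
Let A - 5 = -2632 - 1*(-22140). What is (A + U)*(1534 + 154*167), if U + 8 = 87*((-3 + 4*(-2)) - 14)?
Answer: 472277160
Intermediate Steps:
A = 19513 (A = 5 + (-2632 - 1*(-22140)) = 5 + (-2632 + 22140) = 5 + 19508 = 19513)
U = -2183 (U = -8 + 87*((-3 + 4*(-2)) - 14) = -8 + 87*((-3 - 8) - 14) = -8 + 87*(-11 - 14) = -8 + 87*(-25) = -8 - 2175 = -2183)
(A + U)*(1534 + 154*167) = (19513 - 2183)*(1534 + 154*167) = 17330*(1534 + 25718) = 17330*27252 = 472277160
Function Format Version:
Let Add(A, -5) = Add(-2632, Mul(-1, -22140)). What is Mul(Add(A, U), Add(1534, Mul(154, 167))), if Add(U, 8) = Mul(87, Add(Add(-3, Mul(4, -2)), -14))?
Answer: 472277160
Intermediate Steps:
A = 19513 (A = Add(5, Add(-2632, Mul(-1, -22140))) = Add(5, Add(-2632, 22140)) = Add(5, 19508) = 19513)
U = -2183 (U = Add(-8, Mul(87, Add(Add(-3, Mul(4, -2)), -14))) = Add(-8, Mul(87, Add(Add(-3, -8), -14))) = Add(-8, Mul(87, Add(-11, -14))) = Add(-8, Mul(87, -25)) = Add(-8, -2175) = -2183)
Mul(Add(A, U), Add(1534, Mul(154, 167))) = Mul(Add(19513, -2183), Add(1534, Mul(154, 167))) = Mul(17330, Add(1534, 25718)) = Mul(17330, 27252) = 472277160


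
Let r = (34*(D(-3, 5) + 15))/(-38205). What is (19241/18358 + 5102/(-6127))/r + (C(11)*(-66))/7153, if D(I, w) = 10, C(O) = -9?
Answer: -77223498693939/8045656202980 ≈ -9.5982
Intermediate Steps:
r = -170/7641 (r = (34*(10 + 15))/(-38205) = (34*25)*(-1/38205) = 850*(-1/38205) = -170/7641 ≈ -0.022248)
(19241/18358 + 5102/(-6127))/r + (C(11)*(-66))/7153 = (19241/18358 + 5102/(-6127))/(-170/7641) - 9*(-66)/7153 = (19241*(1/18358) + 5102*(-1/6127))*(-7641/170) + 594*(1/7153) = (19241/18358 - 5102/6127)*(-7641/170) + 594/7153 = (24227091/112479466)*(-7641/170) + 594/7153 = -10889364843/1124794660 + 594/7153 = -77223498693939/8045656202980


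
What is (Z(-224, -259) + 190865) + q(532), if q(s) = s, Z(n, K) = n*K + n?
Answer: 249189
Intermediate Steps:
Z(n, K) = n + K*n (Z(n, K) = K*n + n = n + K*n)
(Z(-224, -259) + 190865) + q(532) = (-224*(1 - 259) + 190865) + 532 = (-224*(-258) + 190865) + 532 = (57792 + 190865) + 532 = 248657 + 532 = 249189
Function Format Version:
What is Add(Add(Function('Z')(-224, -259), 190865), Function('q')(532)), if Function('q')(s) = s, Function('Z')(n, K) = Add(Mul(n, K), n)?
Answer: 249189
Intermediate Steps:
Function('Z')(n, K) = Add(n, Mul(K, n)) (Function('Z')(n, K) = Add(Mul(K, n), n) = Add(n, Mul(K, n)))
Add(Add(Function('Z')(-224, -259), 190865), Function('q')(532)) = Add(Add(Mul(-224, Add(1, -259)), 190865), 532) = Add(Add(Mul(-224, -258), 190865), 532) = Add(Add(57792, 190865), 532) = Add(248657, 532) = 249189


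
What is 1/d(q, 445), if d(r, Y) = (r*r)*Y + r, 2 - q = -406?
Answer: 1/74076888 ≈ 1.3499e-8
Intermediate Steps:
q = 408 (q = 2 - 1*(-406) = 2 + 406 = 408)
d(r, Y) = r + Y*r² (d(r, Y) = r²*Y + r = Y*r² + r = r + Y*r²)
1/d(q, 445) = 1/(408*(1 + 445*408)) = 1/(408*(1 + 181560)) = 1/(408*181561) = 1/74076888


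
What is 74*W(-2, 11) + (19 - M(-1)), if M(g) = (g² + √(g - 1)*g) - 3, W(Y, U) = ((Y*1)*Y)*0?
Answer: 21 + I*√2 ≈ 21.0 + 1.4142*I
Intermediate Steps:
W(Y, U) = 0 (W(Y, U) = (Y*Y)*0 = Y²*0 = 0)
M(g) = -3 + g² + g*√(-1 + g) (M(g) = (g² + √(-1 + g)*g) - 3 = (g² + g*√(-1 + g)) - 3 = -3 + g² + g*√(-1 + g))
74*W(-2, 11) + (19 - M(-1)) = 74*0 + (19 - (-3 + (-1)² - √(-1 - 1))) = 0 + (19 - (-3 + 1 - √(-2))) = 0 + (19 - (-3 + 1 - I*√2)) = 0 + (19 - (-2 - I*√2)) = 0 + (19 + (2 + I*√2)) = 0 + (21 + I*√2) = 21 + I*√2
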